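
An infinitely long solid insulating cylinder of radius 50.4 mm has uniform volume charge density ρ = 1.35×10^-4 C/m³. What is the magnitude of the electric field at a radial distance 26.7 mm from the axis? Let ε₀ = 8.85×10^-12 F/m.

|E| = 2.04e5 V/m

Coaxial Gaussian cylinder, radius r = 26.7 mm, length L (r < R).
Enclosed charge per unit length: λ_enc = ρ·πr² = (1.35×10^-4)π(0.0267)² = 3.023×10^-7 C/m.
Since E is radial and uniform over the curved surface, Φ = E·2πrL = Q_enc/ε₀ = λ_enc L/ε₀.
E = |λ_enc|/(2πε₀r) = (3.023e-7)/(2π·8.85×10^-12·0.0267) = 2.04×10^5 N/C.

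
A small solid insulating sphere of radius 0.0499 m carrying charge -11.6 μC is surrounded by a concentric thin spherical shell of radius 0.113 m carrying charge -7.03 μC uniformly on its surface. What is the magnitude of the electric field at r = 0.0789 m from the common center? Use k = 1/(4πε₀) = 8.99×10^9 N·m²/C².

Symmetry ⇒ E = E(r) r̂. Gaussian sphere of radius r = 0.0789 m (between the bodies, 0.0499 m < r < 0.113 m).
Only the inner charge is enclosed; the outer shell contributes nothing inside itself. Q_enc = -11.6 μC = -1.16e-5 C.
Applying ∮E·dA = Q_enc/ε₀ with Φ = E(4πr²):
E = k|Q_enc|/r² = (8.99×10^9)(1.16e-5)/(0.0789)² = 1.68×10^7 N/C.

1.68e7 N/C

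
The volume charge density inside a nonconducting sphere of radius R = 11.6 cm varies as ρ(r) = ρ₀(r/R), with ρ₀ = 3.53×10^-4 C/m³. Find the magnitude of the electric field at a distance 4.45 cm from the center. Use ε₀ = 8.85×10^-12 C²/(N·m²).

E ≈ 1.70e5 N/C

Symmetry ⇒ E = E(r) r̂. Gaussian sphere of radius r = 4.45 cm (r < R).
Q_enc = ∫₀^r ρ(r')·4πr'² dr' = (4πρ₀/R) ∫₀^r r'^3 dr' = 4πρ₀ r^4/(4·R) = 3.749e-8 C.
Since E is radial and uniform over the Gaussian sphere, Φ = E·4πr² = Q_enc/ε₀.
E = |Q_enc|/(4πε₀r²) = (3.749e-8)/(4π·8.85×10^-12·(0.0445)²) = 1.70×10^5 N/C.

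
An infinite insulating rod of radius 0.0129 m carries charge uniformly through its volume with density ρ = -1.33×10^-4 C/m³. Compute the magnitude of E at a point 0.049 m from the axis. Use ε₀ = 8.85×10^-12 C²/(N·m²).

By cylindrical symmetry E is radial; use a coaxial Gaussian cylinder of radius 0.049 m and length L (r > 0.0129 m, full cross-section enclosed).
λ_enc = ρ·πR² = (-1.33×10^-4)π(0.0129)² = -6.953×10^-8 C/m.
Since E is radial and uniform over the curved surface, Φ = E·2πrL = Q_enc/ε₀ = λ_enc L/ε₀.
E = |λ_enc|/(2πε₀r) = (6.953×10^-8)/(2π·8.85×10^-12·0.049) = 2.55×10^4 N/C.

E = 2.55×10^4 N/C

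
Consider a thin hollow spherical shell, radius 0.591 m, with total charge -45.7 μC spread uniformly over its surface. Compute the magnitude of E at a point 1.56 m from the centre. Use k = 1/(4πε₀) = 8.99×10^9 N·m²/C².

By spherical symmetry E is radial; choose a Gaussian sphere of radius r = 1.56 m (r > 0.591 m).
The entire shell is enclosed: Q_enc = -4.57×10^-5 C.
Gauss's law: E·4πr² = Q_enc/ε₀.
E = k|Q_enc|/r² = (8.99×10^9)(4.57e-5)/(1.56)² = 1.69×10^5 N/C.

E = 1.69×10^5 N/C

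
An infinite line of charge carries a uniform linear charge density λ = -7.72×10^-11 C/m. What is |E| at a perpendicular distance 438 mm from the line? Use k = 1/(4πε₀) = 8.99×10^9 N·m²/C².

E = 3.17 N/C

By cylindrical symmetry E is radial; use a coaxial Gaussian cylinder of radius 438 mm and length L.
Q_enc = λL, so λ_enc = -7.72×10^-11 C/m.
Gauss's law: E·2πrL = λ_enc L/ε₀.
E = 2k|λ_enc|/r = 2(8.99×10^9)(7.72×10^-11)/(0.438) = 3.17 N/C.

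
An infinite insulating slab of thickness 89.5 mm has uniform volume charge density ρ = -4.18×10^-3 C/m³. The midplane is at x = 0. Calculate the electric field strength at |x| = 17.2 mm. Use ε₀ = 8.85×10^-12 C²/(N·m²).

By symmetry E is perpendicular to the slab. A Gaussian pillbox from −17.2 mm to +17.2 mm (face area A) lies entirely within the slab.
Q_enc = ρ·(2x)·A and flux = 2EA, so 2EA = 2ρxA/ε₀ ⇒ E = |ρ|x/ε₀.
E = (4.18e-3)(0.0172)/(8.85×10^-12) = 8.12×10^6 N/C.

|E| = 8.12e6 V/m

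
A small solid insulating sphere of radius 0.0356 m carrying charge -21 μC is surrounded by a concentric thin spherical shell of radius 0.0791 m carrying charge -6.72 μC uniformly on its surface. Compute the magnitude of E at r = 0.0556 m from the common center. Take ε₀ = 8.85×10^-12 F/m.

Take a concentric spherical Gaussian surface of radius r = 0.0556 m (between the bodies, 0.0356 m < r < 0.0791 m).
Only the inner charge is enclosed; the outer shell contributes nothing inside itself. Q_enc = -21 μC = -2.10×10^-5 C.
By Gauss's law, ∮E·dA = E·4πr² = Q_enc/ε₀.
E = |Q_enc|/(4πε₀r²) = (2.10e-5)/(4π·8.85×10^-12·(0.0556)²) = 6.11×10^7 N/C.

6.11×10^7 N/C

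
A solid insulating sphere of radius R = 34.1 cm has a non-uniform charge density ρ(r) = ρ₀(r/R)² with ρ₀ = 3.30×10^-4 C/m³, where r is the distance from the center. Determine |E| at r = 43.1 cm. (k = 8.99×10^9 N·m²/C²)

|E| ≈ 1.59e6 V/m

By spherical symmetry E is radial; choose a Gaussian sphere of radius r = 43.1 cm (r > R, all charge enclosed).
Q_enc = 4π ∫₀^R ρ₀(r'/R)^2 r'² dr' = 4πρ₀R³/5 = 3.289e-5 C.
Since E is radial and uniform over the Gaussian sphere, Φ = E·4πr² = Q_enc/ε₀.
E = k|Q_enc|/r² = (8.99×10^9)(3.289×10^-5)/(0.431)² = 1.59×10^6 N/C.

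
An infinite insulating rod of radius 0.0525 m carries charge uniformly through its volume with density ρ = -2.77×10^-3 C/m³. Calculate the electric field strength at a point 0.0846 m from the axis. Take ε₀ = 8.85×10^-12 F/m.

E = 5.10e6 N/C

By cylindrical symmetry E is radial; use a coaxial Gaussian cylinder of radius 0.0846 m and length L (r > 0.0525 m, full cross-section enclosed).
λ_enc = ρ·πR² = (-2.77×10^-3)π(0.0525)² = -2.399e-5 C/m.
Gauss's law: E·2πrL = λ_enc L/ε₀.
E = |λ_enc|/(2πε₀r) = (2.399×10^-5)/(2π·8.85×10^-12·0.0846) = 5.10×10^6 N/C.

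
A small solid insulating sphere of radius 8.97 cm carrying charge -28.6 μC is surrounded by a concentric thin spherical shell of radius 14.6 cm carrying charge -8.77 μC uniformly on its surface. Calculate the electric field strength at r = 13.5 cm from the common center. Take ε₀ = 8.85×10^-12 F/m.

By spherical symmetry E is radial; choose a Gaussian sphere of radius r = 13.5 cm (between the bodies, 8.97 cm < r < 14.6 cm).
The shell at 14.6 cm lies outside the Gaussian surface, so Q_enc = -28.6 μC = -2.86×10^-5 C.
Since E is radial and uniform over the Gaussian sphere, Φ = E·4πr² = Q_enc/ε₀.
E = |Q_enc|/(4πε₀r²) = (2.86×10^-5)/(4π·8.85×10^-12·(0.135)²) = 1.41e7 N/C.

1.41e7 N/C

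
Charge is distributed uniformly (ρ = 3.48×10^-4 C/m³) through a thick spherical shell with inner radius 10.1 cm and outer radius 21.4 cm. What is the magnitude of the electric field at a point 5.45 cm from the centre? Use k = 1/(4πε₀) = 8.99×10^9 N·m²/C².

Take a concentric spherical Gaussian surface of radius r = 5.45 cm (r < 10.1 cm, inside the empty cavity).
Q_enc = 0 (all charge lies at larger r); Gauss's law gives E = 0.

E = 0 (no enclosed charge)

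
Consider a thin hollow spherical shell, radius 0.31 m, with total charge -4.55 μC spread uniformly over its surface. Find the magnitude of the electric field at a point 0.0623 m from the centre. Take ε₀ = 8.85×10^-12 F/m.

Symmetry ⇒ E = E(r) r̂. Gaussian sphere of radius r = 0.0623 m (inside the shell, r < 0.31 m).
No charge lies within this surface, so Q_enc = 0 and Gauss's law gives E·4πr² = 0 ⇒ E = 0.

|E| = 0 N/C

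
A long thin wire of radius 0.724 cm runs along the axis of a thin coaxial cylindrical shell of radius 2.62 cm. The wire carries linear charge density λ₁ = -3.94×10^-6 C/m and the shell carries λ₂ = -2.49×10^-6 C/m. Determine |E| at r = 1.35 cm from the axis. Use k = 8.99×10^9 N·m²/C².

By cylindrical symmetry E is radial; use a coaxial Gaussian cylinder of radius 1.35 cm and length L (between the conductors, 0.724 cm < r < 2.62 cm).
The shell at 2.62 cm lies outside the Gaussian surface, so λ_enc = λ₁ = -3.94×10^-6 C/m.
Applying ∮E·dA = Q_enc/ε₀ with the end caps contributing no flux:
E = 2k|λ_enc|/r = 2(8.99×10^9)(3.94e-6)/(0.0135) = 5.25e6 N/C.

5.25×10^6 N/C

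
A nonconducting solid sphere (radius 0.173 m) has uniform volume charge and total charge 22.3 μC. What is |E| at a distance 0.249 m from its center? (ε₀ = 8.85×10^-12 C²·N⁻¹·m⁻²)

E ≈ 3.23e6 N/C

Use a concentric Gaussian sphere at r = 0.249 m (r > R, so the entire charge is enclosed).
Q_enc = 22.3 μC = 2.23×10^-5 C.
By Gauss's law, ∮E·dA = E·4πr² = Q_enc/ε₀.
E = |Q_enc|/(4πε₀r²) = (2.23×10^-5)/(4π·8.85×10^-12·(0.249)²) = 3.23×10^6 N/C.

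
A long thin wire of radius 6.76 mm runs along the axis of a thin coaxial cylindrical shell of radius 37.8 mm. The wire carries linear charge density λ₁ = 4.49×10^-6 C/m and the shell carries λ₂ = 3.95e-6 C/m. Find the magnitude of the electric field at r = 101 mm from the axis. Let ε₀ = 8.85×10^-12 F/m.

Choose a coaxial cylinder of radius r = 101 mm (arbitrary length L) as the Gaussian surface (r > 37.8 mm, enclosing both).
λ_enc = λ₁ + λ₂ = (4.49×10^-6) + (3.95e-6) = 8.44e-6 C/m.
Gauss's law: E·2πrL = λ_enc L/ε₀.
E = |λ_enc|/(2πε₀r) = (8.44×10^-6)/(2π·8.85×10^-12·0.101) = 1.50×10^6 N/C.

E ≈ 1.50e6 V/m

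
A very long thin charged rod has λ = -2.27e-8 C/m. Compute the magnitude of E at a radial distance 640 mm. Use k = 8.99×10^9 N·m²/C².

638 N/C

By cylindrical symmetry E is radial; use a coaxial Gaussian cylinder of radius 640 mm and length L.
Q_enc = λL, so λ_enc = -2.27e-8 C/m.
Applying ∮E·dA = Q_enc/ε₀ with the end caps contributing no flux:
E = 2k|λ_enc|/r = 2(8.99×10^9)(2.27×10^-8)/(0.64) = 638 N/C.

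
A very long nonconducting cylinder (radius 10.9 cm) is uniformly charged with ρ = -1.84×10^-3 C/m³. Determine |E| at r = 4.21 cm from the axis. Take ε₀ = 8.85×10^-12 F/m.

4.38×10^6 N/C

Take a coaxial cylindrical Gaussian surface of radius r = 4.21 cm and length L (r < R).
Charge inside radius r per length L is ρ·πr²·L, so λ_enc = ρπr² = -1.025×10^-5 C/m.
Since E is radial and uniform over the curved surface, Φ = E·2πrL = Q_enc/ε₀ = λ_enc L/ε₀.
E = |λ_enc|/(2πε₀r) = (1.025e-5)/(2π·8.85×10^-12·0.0421) = 4.38×10^6 N/C.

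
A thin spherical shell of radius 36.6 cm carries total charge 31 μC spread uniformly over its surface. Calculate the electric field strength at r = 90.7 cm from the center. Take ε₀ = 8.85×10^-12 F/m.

Use a concentric Gaussian sphere at r = 90.7 cm (r > 36.6 cm).
The entire shell is enclosed: Q_enc = 3.10×10^-5 C.
Applying ∮E·dA = Q_enc/ε₀ with Φ = E(4πr²):
E = |Q_enc|/(4πε₀r²) = (3.10×10^-5)/(4π·8.85×10^-12·(0.907)²) = 3.39×10^5 N/C.

|E| = 3.39×10^5 V/m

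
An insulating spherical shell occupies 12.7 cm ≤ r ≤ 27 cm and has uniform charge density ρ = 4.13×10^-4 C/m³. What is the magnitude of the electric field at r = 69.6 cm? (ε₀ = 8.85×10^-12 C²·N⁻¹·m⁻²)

E = 5.66×10^5 N/C

Take a concentric spherical Gaussian surface of radius r = 69.6 cm (r > 27 cm, enclosing the whole shell).
Q_enc = ρ·(4π/3)(b³ − a³) = (4.13×10^-4)·(4π/3)·((0.27)³ − (0.127)³) = 3.051×10^-5 C.
Since E is radial and uniform over the Gaussian sphere, Φ = E·4πr² = Q_enc/ε₀.
E = |Q_enc|/(4πε₀r²) = (3.051e-5)/(4π·8.85×10^-12·(0.696)²) = 5.66×10^5 N/C.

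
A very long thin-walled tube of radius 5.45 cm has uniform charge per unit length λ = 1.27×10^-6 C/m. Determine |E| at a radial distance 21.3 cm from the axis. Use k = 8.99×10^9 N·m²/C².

E = 1.07×10^5 N/C

Coaxial Gaussian cylinder, radius r = 21.3 cm, length L (r > 5.45 cm).
The full line charge is enclosed: λ_enc = 1.27×10^-6 C/m.
By Gauss's law (flux through the curved wall only), E·2πrL = λ_enc L/ε₀.
E = 2k|λ_enc|/r = 2(8.99×10^9)(1.27e-6)/(0.213) = 1.07×10^5 N/C.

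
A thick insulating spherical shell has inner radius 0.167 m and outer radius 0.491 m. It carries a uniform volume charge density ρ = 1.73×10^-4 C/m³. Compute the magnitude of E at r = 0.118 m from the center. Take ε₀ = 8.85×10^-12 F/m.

|E| = 0 N/C

Symmetry ⇒ E = E(r) r̂. Gaussian sphere of radius r = 0.118 m (r < 0.167 m, inside the empty cavity).
Q_enc = 0 (all charge lies at larger r); Gauss's law gives E = 0.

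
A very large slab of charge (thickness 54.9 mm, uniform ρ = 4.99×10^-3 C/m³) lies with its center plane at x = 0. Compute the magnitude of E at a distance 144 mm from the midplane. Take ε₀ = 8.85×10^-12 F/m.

E ≈ 1.55e7 N/C

The point |x| = 144 mm lies outside the slab (half-thickness 0.02745 m). A symmetric pillbox spanning the full slab encloses Q_enc = ρ·d·A.
Flux = 2EA ⇒ E = |ρ|d/(2ε₀), independent of distance outside.
E = (4.99e-3)(0.0549)/(2·8.85×10^-12) = 1.55×10^7 N/C.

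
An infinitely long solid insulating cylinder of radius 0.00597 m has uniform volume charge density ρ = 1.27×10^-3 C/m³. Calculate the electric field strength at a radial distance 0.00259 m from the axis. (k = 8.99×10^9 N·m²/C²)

Coaxial Gaussian cylinder, radius r = 0.00259 m, length L (r < R).
Enclosed charge per unit length: λ_enc = ρ·πr² = (1.27×10^-3)π(0.00259)² = 2.676×10^-8 C/m.
Applying ∮E·dA = Q_enc/ε₀ with the end caps contributing no flux:
E = 2k|λ_enc|/r = 2(8.99×10^9)(2.676×10^-8)/(0.00259) = 1.86×10^5 N/C.

E ≈ 1.86×10^5 N/C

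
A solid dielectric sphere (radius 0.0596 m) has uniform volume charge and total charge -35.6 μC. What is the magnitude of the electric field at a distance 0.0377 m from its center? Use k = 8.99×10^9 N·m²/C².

Use a concentric Gaussian sphere at r = 0.0377 m (r < R).
Only the charge within r is enclosed: Q_enc = Q·(r/R)³ = (-35.6 μC)·(0.0377 m/0.0596 m)³ = -9.01×10^-6 C.
Gauss's law: E·4πr² = Q_enc/ε₀.
E = k|Q_enc|/r² = (8.99×10^9)(9.01×10^-6)/(0.0377)² = 5.70×10^7 N/C.

|E| = 5.70×10^7 N/C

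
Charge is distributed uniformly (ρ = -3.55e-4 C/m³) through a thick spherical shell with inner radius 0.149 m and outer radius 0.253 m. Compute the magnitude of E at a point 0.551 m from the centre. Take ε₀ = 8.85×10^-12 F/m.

By spherical symmetry E is radial; choose a Gaussian sphere of radius r = 0.551 m (r > 0.253 m, enclosing the whole shell).
Q_enc = ρ·(4π/3)(b³ − a³) = (-3.55×10^-4)·(4π/3)·((0.253)³ − (0.149)³) = -1.916×10^-5 C.
Applying ∮E·dA = Q_enc/ε₀ with Φ = E(4πr²):
E = |Q_enc|/(4πε₀r²) = (1.916×10^-5)/(4π·8.85×10^-12·(0.551)²) = 5.68×10^5 N/C.

E ≈ 5.68e5 N/C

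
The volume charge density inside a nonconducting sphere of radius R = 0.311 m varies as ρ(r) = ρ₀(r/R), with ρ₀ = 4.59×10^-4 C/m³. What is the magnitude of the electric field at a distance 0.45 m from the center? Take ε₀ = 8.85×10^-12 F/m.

Use a concentric Gaussian sphere at r = 0.45 m (r > R, all charge enclosed).
Q_enc = 4π ∫₀^R ρ₀(r'/R)^1 r'² dr' = 4πρ₀R³/4 = 4.338×10^-5 C.
By Gauss's law, ∮E·dA = E·4πr² = Q_enc/ε₀.
E = |Q_enc|/(4πε₀r²) = (4.338e-5)/(4π·8.85×10^-12·(0.45)²) = 1.93e6 N/C.

1.93×10^6 N/C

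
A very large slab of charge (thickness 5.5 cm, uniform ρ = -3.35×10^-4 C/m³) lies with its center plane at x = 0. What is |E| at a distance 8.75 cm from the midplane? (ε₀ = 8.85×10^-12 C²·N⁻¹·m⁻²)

The point |x| = 8.75 cm lies outside the slab (half-thickness 0.0275 m). A symmetric pillbox spanning the full slab encloses Q_enc = ρ·d·A.
Flux = 2EA ⇒ E = |ρ|d/(2ε₀), independent of distance outside.
E = (3.35e-4)(0.055)/(2·8.85×10^-12) = 1.04×10^6 N/C.

E ≈ 1.04×10^6 N/C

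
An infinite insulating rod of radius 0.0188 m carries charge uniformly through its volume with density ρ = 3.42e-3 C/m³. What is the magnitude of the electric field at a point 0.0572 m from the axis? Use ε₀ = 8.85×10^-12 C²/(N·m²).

|E| ≈ 1.19×10^6 N/C

Take a coaxial cylindrical Gaussian surface of radius r = 0.0572 m and length L (r > 0.0188 m, full cross-section enclosed).
λ_enc = ρ·πR² = (3.42×10^-3)π(0.0188)² = 3.797×10^-6 C/m.
Gauss's law: E·2πrL = λ_enc L/ε₀.
E = |λ_enc|/(2πε₀r) = (3.797×10^-6)/(2π·8.85×10^-12·0.0572) = 1.19×10^6 N/C.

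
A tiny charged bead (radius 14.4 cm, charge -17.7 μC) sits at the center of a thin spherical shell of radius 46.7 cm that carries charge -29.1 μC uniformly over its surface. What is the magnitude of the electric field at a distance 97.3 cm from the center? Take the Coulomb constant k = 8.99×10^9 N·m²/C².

E ≈ 4.44×10^5 V/m

Use a concentric Gaussian sphere at r = 97.3 cm (r > 46.7 cm, enclosing both).
Q_enc = (-17.7 μC) + (-29.1 μC) = -4.68×10^-5 C.
By Gauss's law, ∮E·dA = E·4πr² = Q_enc/ε₀.
E = k|Q_enc|/r² = (8.99×10^9)(4.68e-5)/(0.973)² = 4.44×10^5 N/C.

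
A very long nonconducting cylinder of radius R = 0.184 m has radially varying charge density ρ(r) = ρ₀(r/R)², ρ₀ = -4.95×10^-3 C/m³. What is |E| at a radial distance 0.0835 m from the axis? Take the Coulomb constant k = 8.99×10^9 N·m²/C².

Coaxial Gaussian cylinder, radius r = 0.0835 m, length L (r < R).
λ_enc = ∫₀^r ρ(r')·2πr' dr' = (2πρ₀/R²)·r^4/4 = -1.116×10^-5 C/m.
By Gauss's law (flux through the curved wall only), E·2πrL = λ_enc L/ε₀.
E = 2k|λ_enc|/r = 2(8.99×10^9)(1.116×10^-5)/(0.0835) = 2.40×10^6 N/C.

|E| ≈ 2.40×10^6 N/C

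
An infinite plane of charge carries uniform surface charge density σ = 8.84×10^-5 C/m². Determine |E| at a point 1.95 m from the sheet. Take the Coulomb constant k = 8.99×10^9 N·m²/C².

E ≈ 4.99×10^6 N/C

Choose a cylindrical pillbox piercing the sheet, end faces (area A) parallel to it.
Flux Φ = 2EA and Q_enc = σA, so 2EA = σA/ε₀ ⇒ E = |σ|/(2ε₀), independent of distance.
E = 2πk|σ| = 2π(8.99×10^9)(8.84×10^-5) = 4.99×10^6 N/C.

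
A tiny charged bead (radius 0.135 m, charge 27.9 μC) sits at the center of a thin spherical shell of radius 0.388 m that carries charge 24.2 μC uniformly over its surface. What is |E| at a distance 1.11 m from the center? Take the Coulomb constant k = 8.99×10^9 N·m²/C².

By spherical symmetry E is radial; choose a Gaussian sphere of radius r = 1.11 m (r > 0.388 m, enclosing both).
Q_enc = (27.9 μC) + (24.2 μC) = 5.21e-5 C.
By Gauss's law, ∮E·dA = E·4πr² = Q_enc/ε₀.
E = k|Q_enc|/r² = (8.99×10^9)(5.21×10^-5)/(1.11)² = 3.80e5 N/C.

|E| ≈ 3.80×10^5 V/m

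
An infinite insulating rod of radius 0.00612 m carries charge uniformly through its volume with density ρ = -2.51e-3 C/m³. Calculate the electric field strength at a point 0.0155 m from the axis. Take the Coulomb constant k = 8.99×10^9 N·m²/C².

E = 3.43×10^5 N/C

Coaxial Gaussian cylinder, radius r = 0.0155 m, length L (r > 0.00612 m, full cross-section enclosed).
λ_enc = ρ·πR² = (-2.51×10^-3)π(0.00612)² = -2.953e-7 C/m.
Gauss's law: E·2πrL = λ_enc L/ε₀.
E = 2k|λ_enc|/r = 2(8.99×10^9)(2.953×10^-7)/(0.0155) = 3.43×10^5 N/C.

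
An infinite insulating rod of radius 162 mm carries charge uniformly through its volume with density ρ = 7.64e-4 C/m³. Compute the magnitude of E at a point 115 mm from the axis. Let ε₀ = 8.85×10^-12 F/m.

|E| ≈ 4.96×10^6 V/m

Coaxial Gaussian cylinder, radius r = 115 mm, length L (r < R).
Charge inside radius r per length L is ρ·πr²·L, so λ_enc = ρπr² = 3.174×10^-5 C/m.
Since E is radial and uniform over the curved surface, Φ = E·2πrL = Q_enc/ε₀ = λ_enc L/ε₀.
E = |λ_enc|/(2πε₀r) = (3.174e-5)/(2π·8.85×10^-12·0.115) = 4.96e6 N/C.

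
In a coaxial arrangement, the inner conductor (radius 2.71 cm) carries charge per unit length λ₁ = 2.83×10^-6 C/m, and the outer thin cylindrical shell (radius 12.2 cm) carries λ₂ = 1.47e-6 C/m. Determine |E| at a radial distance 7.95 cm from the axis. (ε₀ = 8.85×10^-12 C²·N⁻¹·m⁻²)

Coaxial Gaussian cylinder, radius r = 7.95 cm, length L (between the conductors, 2.71 cm < r < 12.2 cm).
Only the inner wire is enclosed; the outer shell contributes nothing inside itself. λ_enc = λ₁ = 2.83e-6 C/m.
By Gauss's law (flux through the curved wall only), E·2πrL = λ_enc L/ε₀.
E = |λ_enc|/(2πε₀r) = (2.83e-6)/(2π·8.85×10^-12·0.0795) = 6.40×10^5 N/C.

|E| ≈ 6.40e5 N/C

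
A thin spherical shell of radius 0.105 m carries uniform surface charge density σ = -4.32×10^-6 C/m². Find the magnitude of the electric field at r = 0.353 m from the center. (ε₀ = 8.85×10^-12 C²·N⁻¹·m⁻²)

Take a concentric spherical Gaussian surface of radius r = 0.353 m (r > 0.105 m).
The entire shell is enclosed: Q_enc = σ·4πR² = (-4.32×10^-6)·4π·(0.105)² = -5.985×10^-7 C.
Since E is radial and uniform over the Gaussian sphere, Φ = E·4πr² = Q_enc/ε₀.
E = |Q_enc|/(4πε₀r²) = (5.985×10^-7)/(4π·8.85×10^-12·(0.353)²) = 4.32×10^4 N/C.

|E| = 4.32×10^4 N/C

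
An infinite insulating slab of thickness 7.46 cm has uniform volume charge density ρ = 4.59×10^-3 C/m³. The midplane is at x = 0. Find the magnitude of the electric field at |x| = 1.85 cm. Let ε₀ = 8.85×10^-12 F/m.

By symmetry E is perpendicular to the slab. A Gaussian pillbox from −1.85 cm to +1.85 cm (face area A) lies entirely within the slab.
Q_enc = ρ·(2x)·A and flux = 2EA, so 2EA = 2ρxA/ε₀ ⇒ E = |ρ|x/ε₀.
E = (4.59×10^-3)(0.0185)/(8.85×10^-12) = 9.59×10^6 N/C.

|E| = 9.59×10^6 V/m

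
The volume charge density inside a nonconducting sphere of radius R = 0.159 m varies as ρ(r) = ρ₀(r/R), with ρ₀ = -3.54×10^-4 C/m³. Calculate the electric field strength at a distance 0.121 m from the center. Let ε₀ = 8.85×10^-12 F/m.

9.21×10^5 N/C

Symmetry ⇒ E = E(r) r̂. Gaussian sphere of radius r = 0.121 m (r < R).
Integrate the density: Q_enc = 4π ∫₀^r ρ₀(r'/R)^1 r'² dr' = 4πρ₀ r^4/(4·R) = -1.499×10^-6 C.
Gauss's law: E·4πr² = Q_enc/ε₀.
E = |Q_enc|/(4πε₀r²) = (1.499×10^-6)/(4π·8.85×10^-12·(0.121)²) = 9.21e5 N/C.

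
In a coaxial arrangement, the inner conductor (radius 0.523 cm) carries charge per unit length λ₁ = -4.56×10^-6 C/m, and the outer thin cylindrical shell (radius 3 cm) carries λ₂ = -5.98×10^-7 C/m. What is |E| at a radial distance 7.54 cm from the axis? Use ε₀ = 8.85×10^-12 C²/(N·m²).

By cylindrical symmetry E is radial; use a coaxial Gaussian cylinder of radius 7.54 cm and length L (r > 3 cm, enclosing both).
λ_enc = λ₁ + λ₂ = (-4.56×10^-6) + (-5.98×10^-7) = -5.158×10^-6 C/m.
Gauss's law: E·2πrL = λ_enc L/ε₀.
E = |λ_enc|/(2πε₀r) = (5.158×10^-6)/(2π·8.85×10^-12·0.0754) = 1.23×10^6 N/C.

1.23×10^6 N/C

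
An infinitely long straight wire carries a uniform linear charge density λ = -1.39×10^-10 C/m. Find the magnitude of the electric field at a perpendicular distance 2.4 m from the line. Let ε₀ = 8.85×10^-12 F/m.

1.04 N/C

Take a coaxial cylindrical Gaussian surface of radius r = 2.4 m and length L.
Q_enc = λL, so λ_enc = -1.39×10^-10 C/m.
By Gauss's law (flux through the curved wall only), E·2πrL = λ_enc L/ε₀.
E = |λ_enc|/(2πε₀r) = (1.39×10^-10)/(2π·8.85×10^-12·2.4) = 1.04 N/C.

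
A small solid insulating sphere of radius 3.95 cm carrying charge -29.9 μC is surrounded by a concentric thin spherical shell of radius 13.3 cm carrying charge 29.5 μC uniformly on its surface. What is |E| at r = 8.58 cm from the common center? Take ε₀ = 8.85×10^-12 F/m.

Symmetry ⇒ E = E(r) r̂. Gaussian sphere of radius r = 8.58 cm (between the bodies, 3.95 cm < r < 13.3 cm).
The shell at 13.3 cm lies outside the Gaussian surface, so Q_enc = -29.9 μC = -2.99×10^-5 C.
Gauss's law: E·4πr² = Q_enc/ε₀.
E = |Q_enc|/(4πε₀r²) = (2.99×10^-5)/(4π·8.85×10^-12·(0.0858)²) = 3.65×10^7 N/C.

|E| = 3.65e7 V/m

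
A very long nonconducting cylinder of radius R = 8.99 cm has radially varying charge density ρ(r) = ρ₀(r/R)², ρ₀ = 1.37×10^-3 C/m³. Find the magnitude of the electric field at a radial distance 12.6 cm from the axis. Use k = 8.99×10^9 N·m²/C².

Take a coaxial cylindrical Gaussian surface of radius r = 12.6 cm and length L (r > R, full charge per length enclosed).
λ_enc = 2π ∫₀^R ρ₀(r'/R)^2 r' dr' = 2πρ₀R²/4 = 1.739×10^-5 C/m.
Applying ∮E·dA = Q_enc/ε₀ with the end caps contributing no flux:
E = 2k|λ_enc|/r = 2(8.99×10^9)(1.739×10^-5)/(0.126) = 2.48×10^6 N/C.

E = 2.48e6 N/C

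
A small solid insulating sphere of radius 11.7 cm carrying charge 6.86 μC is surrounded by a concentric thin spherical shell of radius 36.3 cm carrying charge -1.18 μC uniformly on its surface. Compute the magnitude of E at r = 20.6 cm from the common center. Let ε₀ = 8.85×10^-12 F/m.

Take a concentric spherical Gaussian surface of radius r = 20.6 cm (between the bodies, 11.7 cm < r < 36.3 cm).
The shell at 36.3 cm lies outside the Gaussian surface, so Q_enc = 6.86 μC = 6.86×10^-6 C.
Applying ∮E·dA = Q_enc/ε₀ with Φ = E(4πr²):
E = |Q_enc|/(4πε₀r²) = (6.86×10^-6)/(4π·8.85×10^-12·(0.206)²) = 1.45×10^6 N/C.

1.45e6 V/m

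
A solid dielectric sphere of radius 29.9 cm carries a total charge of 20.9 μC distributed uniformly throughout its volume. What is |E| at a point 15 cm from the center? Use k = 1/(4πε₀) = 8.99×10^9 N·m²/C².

1.05e6 N/C

By spherical symmetry E is radial; choose a Gaussian sphere of radius r = 15 cm (r < R).
Only the charge within r is enclosed: Q_enc = Q·(r/R)³ = (20.9 μC)·(15 cm/29.9 cm)³ = 2.639×10^-6 C.
Gauss's law: E·4πr² = Q_enc/ε₀.
E = k|Q_enc|/r² = (8.99×10^9)(2.639×10^-6)/(0.15)² = 1.05×10^6 N/C.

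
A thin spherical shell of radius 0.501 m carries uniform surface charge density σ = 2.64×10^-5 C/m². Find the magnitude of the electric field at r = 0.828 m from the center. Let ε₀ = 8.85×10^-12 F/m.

Symmetry ⇒ E = E(r) r̂. Gaussian sphere of radius r = 0.828 m (r > 0.501 m).
The entire shell is enclosed: Q_enc = σ·4πR² = (2.64×10^-5)·4π·(0.501)² = 8.327×10^-5 C.
By Gauss's law, ∮E·dA = E·4πr² = Q_enc/ε₀.
E = |Q_enc|/(4πε₀r²) = (8.327×10^-5)/(4π·8.85×10^-12·(0.828)²) = 1.09×10^6 N/C.

1.09×10^6 N/C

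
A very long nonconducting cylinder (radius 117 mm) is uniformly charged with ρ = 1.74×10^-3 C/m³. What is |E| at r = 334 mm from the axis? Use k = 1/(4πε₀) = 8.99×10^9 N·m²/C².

|E| ≈ 4.03×10^6 N/C

Take a coaxial cylindrical Gaussian surface of radius r = 334 mm and length L (r > 117 mm, full cross-section enclosed).
λ_enc = ρ·πR² = (1.74×10^-3)π(0.117)² = 7.483×10^-5 C/m.
Gauss's law: E·2πrL = λ_enc L/ε₀.
E = 2k|λ_enc|/r = 2(8.99×10^9)(7.483e-5)/(0.334) = 4.03e6 N/C.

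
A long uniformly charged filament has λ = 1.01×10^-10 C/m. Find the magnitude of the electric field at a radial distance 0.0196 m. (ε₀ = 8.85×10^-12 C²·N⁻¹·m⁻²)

Coaxial Gaussian cylinder, radius r = 0.0196 m, length L.
Q_enc = λL, so λ_enc = 1.01×10^-10 C/m.
Applying ∮E·dA = Q_enc/ε₀ with the end caps contributing no flux:
E = |λ_enc|/(2πε₀r) = (1.01e-10)/(2π·8.85×10^-12·0.0196) = 92.7 N/C.

E = 92.7 N/C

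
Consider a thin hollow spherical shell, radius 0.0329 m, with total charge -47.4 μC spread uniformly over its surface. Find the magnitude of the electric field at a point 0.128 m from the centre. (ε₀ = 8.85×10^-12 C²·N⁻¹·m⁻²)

By spherical symmetry E is radial; choose a Gaussian sphere of radius r = 0.128 m (r > 0.0329 m).
The entire shell is enclosed: Q_enc = -4.74×10^-5 C.
Gauss's law: E·4πr² = Q_enc/ε₀.
E = |Q_enc|/(4πε₀r²) = (4.74×10^-5)/(4π·8.85×10^-12·(0.128)²) = 2.60e7 N/C.

|E| = 2.60e7 N/C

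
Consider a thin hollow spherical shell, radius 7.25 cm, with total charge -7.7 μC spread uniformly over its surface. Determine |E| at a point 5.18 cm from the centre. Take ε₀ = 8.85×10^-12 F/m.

By spherical symmetry E is radial; choose a Gaussian sphere of radius r = 5.18 cm (inside the shell, r < 7.25 cm).
No charge lies within this surface, so Q_enc = 0 and Gauss's law gives E·4πr² = 0 ⇒ E = 0.

|E| = 0 N/C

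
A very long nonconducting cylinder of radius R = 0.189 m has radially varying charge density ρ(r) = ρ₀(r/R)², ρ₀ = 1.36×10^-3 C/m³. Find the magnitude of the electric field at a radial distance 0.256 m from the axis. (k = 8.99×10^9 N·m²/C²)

E ≈ 5.36×10^6 V/m

Coaxial Gaussian cylinder, radius r = 0.256 m, length L (r > R, full charge per length enclosed).
λ_enc = 2π ∫₀^R ρ₀(r'/R)^2 r' dr' = 2πρ₀R²/4 = 7.631×10^-5 C/m.
By Gauss's law (flux through the curved wall only), E·2πrL = λ_enc L/ε₀.
E = 2k|λ_enc|/r = 2(8.99×10^9)(7.631×10^-5)/(0.256) = 5.36e6 N/C.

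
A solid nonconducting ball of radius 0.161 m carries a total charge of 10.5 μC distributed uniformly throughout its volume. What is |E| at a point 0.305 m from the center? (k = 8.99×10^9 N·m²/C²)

Use a concentric Gaussian sphere at r = 0.305 m (r > R, so the entire charge is enclosed).
Q_enc = 10.5 μC = 1.05e-5 C.
By Gauss's law, ∮E·dA = E·4πr² = Q_enc/ε₀.
E = k|Q_enc|/r² = (8.99×10^9)(1.05×10^-5)/(0.305)² = 1.01×10^6 N/C.

E = 1.01×10^6 V/m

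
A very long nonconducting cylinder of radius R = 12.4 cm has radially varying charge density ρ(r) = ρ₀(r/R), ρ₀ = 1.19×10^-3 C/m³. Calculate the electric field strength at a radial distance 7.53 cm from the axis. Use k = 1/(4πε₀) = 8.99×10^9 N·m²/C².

By cylindrical symmetry E is radial; use a coaxial Gaussian cylinder of radius 7.53 cm and length L (r < R).
Integrating ρ over the cross-section to radius r: λ_enc = (2πρ₀/R) ∫₀^r r'^2 dr' = 2πρ₀ r^3/(3·R) = 8.582×10^-6 C/m.
Since E is radial and uniform over the curved surface, Φ = E·2πrL = Q_enc/ε₀ = λ_enc L/ε₀.
E = 2k|λ_enc|/r = 2(8.99×10^9)(8.582×10^-6)/(0.0753) = 2.05×10^6 N/C.

2.05×10^6 V/m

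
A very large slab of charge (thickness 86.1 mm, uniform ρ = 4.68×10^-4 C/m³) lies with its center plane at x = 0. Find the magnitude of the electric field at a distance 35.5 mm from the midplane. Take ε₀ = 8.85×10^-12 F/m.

E = 1.88×10^6 N/C

By symmetry E is perpendicular to the slab. A Gaussian pillbox from −35.5 mm to +35.5 mm (face area A) lies entirely within the slab.
Q_enc = ρ·(2x)·A and flux = 2EA, so 2EA = 2ρxA/ε₀ ⇒ E = |ρ|x/ε₀.
E = (4.68×10^-4)(0.0355)/(8.85×10^-12) = 1.88×10^6 N/C.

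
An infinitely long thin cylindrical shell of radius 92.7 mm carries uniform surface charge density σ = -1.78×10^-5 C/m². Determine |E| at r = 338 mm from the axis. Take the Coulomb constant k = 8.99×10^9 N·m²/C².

5.52×10^5 N/C

Choose a coaxial cylinder of radius r = 338 mm (arbitrary length L) as the Gaussian surface (r > 92.7 mm).
The whole shell is enclosed: λ_enc = σ·2πR = (-1.78e-5)·2π·(0.0927) = -1.037e-5 C/m.
Applying ∮E·dA = Q_enc/ε₀ with the end caps contributing no flux:
E = 2k|λ_enc|/r = 2(8.99×10^9)(1.037e-5)/(0.338) = 5.52e5 N/C.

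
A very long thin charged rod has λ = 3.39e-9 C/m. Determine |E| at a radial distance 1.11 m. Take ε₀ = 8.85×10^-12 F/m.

Coaxial Gaussian cylinder, radius r = 1.11 m, length L.
Q_enc = λL, so λ_enc = 3.39e-9 C/m.
Since E is radial and uniform over the curved surface, Φ = E·2πrL = Q_enc/ε₀ = λ_enc L/ε₀.
E = |λ_enc|/(2πε₀r) = (3.39×10^-9)/(2π·8.85×10^-12·1.11) = 54.9 N/C.

|E| ≈ 54.9 N/C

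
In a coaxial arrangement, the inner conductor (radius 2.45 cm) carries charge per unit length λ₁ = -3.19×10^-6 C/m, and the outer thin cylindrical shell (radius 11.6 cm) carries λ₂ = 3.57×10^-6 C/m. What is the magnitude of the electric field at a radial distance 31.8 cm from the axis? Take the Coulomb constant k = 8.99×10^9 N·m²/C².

Choose a coaxial cylinder of radius r = 31.8 cm (arbitrary length L) as the Gaussian surface (r > 11.6 cm, enclosing both).
λ_enc = λ₁ + λ₂ = (-3.19×10^-6) + (3.57×10^-6) = 3.80×10^-7 C/m.
By Gauss's law (flux through the curved wall only), E·2πrL = λ_enc L/ε₀.
E = 2k|λ_enc|/r = 2(8.99×10^9)(3.80×10^-7)/(0.318) = 2.15×10^4 N/C.

|E| = 2.15×10^4 V/m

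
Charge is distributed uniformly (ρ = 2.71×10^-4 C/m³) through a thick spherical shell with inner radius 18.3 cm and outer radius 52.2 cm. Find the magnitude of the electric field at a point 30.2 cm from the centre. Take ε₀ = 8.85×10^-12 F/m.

Take a concentric spherical Gaussian surface of radius r = 30.2 cm (within the shell material, 18.3 cm < r < 52.2 cm).
Only the shell between 18.3 cm and r is enclosed: Q_enc = ρ·(4π/3)(r³ − a³) = (2.71×10^-4)·(4π/3)·((0.302)³ − (0.183)³) = 2.431×10^-5 C.
Gauss's law: E·4πr² = Q_enc/ε₀.
E = |Q_enc|/(4πε₀r²) = (2.431e-5)/(4π·8.85×10^-12·(0.302)²) = 2.40×10^6 N/C.

|E| = 2.40×10^6 V/m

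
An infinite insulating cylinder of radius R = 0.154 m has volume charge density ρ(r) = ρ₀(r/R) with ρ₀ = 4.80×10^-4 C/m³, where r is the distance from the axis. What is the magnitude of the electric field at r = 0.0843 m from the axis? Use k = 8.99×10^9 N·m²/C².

Coaxial Gaussian cylinder, radius r = 0.0843 m, length L (r < R).
Integrating ρ over the cross-section to radius r: λ_enc = (2πρ₀/R) ∫₀^r r'^2 dr' = 2πρ₀ r^3/(3·R) = 3.911×10^-6 C/m.
Gauss's law: E·2πrL = λ_enc L/ε₀.
E = 2k|λ_enc|/r = 2(8.99×10^9)(3.911e-6)/(0.0843) = 8.34×10^5 N/C.

8.34×10^5 N/C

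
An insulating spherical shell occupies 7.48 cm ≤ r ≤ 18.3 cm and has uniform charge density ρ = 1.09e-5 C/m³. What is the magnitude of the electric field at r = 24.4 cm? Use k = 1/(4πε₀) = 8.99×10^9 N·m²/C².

Use a concentric Gaussian sphere at r = 24.4 cm (r > 18.3 cm, enclosing the whole shell).
Q_enc = ρ·(4π/3)(b³ − a³) = (1.09×10^-5)·(4π/3)·((0.183)³ − (0.0748)³) = 2.607×10^-7 C.
By Gauss's law, ∮E·dA = E·4πr² = Q_enc/ε₀.
E = k|Q_enc|/r² = (8.99×10^9)(2.607e-7)/(0.244)² = 3.94e4 N/C.

3.94×10^4 V/m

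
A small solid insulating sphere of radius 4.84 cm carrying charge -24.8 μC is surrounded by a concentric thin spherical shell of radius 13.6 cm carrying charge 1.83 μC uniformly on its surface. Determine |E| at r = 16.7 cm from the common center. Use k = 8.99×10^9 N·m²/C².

7.40×10^6 N/C

Symmetry ⇒ E = E(r) r̂. Gaussian sphere of radius r = 16.7 cm (r > 13.6 cm, enclosing both).
Q_enc = (-24.8 μC) + (1.83 μC) = -2.297e-5 C.
By Gauss's law, ∮E·dA = E·4πr² = Q_enc/ε₀.
E = k|Q_enc|/r² = (8.99×10^9)(2.297e-5)/(0.167)² = 7.40e6 N/C.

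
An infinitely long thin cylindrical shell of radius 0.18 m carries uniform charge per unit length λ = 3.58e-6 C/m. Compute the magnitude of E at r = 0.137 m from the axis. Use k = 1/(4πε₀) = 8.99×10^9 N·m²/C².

E = 0 (no enclosed charge)

Take a coaxial cylindrical Gaussian surface of radius r = 0.137 m and length L (r < 0.18 m, inside the shell).
No charge is enclosed, so Gauss's law gives E·2πrL = 0 ⇒ E = 0.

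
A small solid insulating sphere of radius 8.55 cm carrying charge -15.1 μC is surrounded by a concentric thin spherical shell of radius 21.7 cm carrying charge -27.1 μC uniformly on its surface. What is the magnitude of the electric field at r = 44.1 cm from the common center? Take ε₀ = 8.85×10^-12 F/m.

E = 1.95×10^6 N/C

Use a concentric Gaussian sphere at r = 44.1 cm (r > 21.7 cm, enclosing both).
Q_enc = (-15.1 μC) + (-27.1 μC) = -4.22e-5 C.
Applying ∮E·dA = Q_enc/ε₀ with Φ = E(4πr²):
E = |Q_enc|/(4πε₀r²) = (4.22e-5)/(4π·8.85×10^-12·(0.441)²) = 1.95e6 N/C.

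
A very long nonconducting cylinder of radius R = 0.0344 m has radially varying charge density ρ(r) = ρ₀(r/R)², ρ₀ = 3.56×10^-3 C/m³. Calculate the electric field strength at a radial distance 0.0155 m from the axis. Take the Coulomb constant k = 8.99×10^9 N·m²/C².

|E| = 3.16×10^5 V/m

Take a coaxial cylindrical Gaussian surface of radius r = 0.0155 m and length L (r < R).
λ_enc = ∫₀^r ρ(r')·2πr' dr' = (2πρ₀/R²)·r^4/4 = 2.728×10^-7 C/m.
By Gauss's law (flux through the curved wall only), E·2πrL = λ_enc L/ε₀.
E = 2k|λ_enc|/r = 2(8.99×10^9)(2.728e-7)/(0.0155) = 3.16×10^5 N/C.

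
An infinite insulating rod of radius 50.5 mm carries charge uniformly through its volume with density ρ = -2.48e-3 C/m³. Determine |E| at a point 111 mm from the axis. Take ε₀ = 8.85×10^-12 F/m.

By cylindrical symmetry E is radial; use a coaxial Gaussian cylinder of radius 111 mm and length L (r > 50.5 mm, full cross-section enclosed).
λ_enc = ρ·πR² = (-2.48×10^-3)π(0.0505)² = -1.987e-5 C/m.
By Gauss's law (flux through the curved wall only), E·2πrL = λ_enc L/ε₀.
E = |λ_enc|/(2πε₀r) = (1.987×10^-5)/(2π·8.85×10^-12·0.111) = 3.22×10^6 N/C.

|E| = 3.22×10^6 N/C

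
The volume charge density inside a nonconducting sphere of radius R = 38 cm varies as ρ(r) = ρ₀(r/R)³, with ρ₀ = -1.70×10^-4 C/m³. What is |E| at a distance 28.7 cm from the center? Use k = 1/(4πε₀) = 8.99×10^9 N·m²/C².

|E| ≈ 3.96e5 N/C

Symmetry ⇒ E = E(r) r̂. Gaussian sphere of radius r = 28.7 cm (r < R).
Q_enc = ∫₀^r ρ(r')·4πr'² dr' = (4πρ₀/R³) ∫₀^r r'^5 dr' = 4πρ₀ r^6/(6·R³) = -3.626×10^-6 C.
Gauss's law: E·4πr² = Q_enc/ε₀.
E = k|Q_enc|/r² = (8.99×10^9)(3.626×10^-6)/(0.287)² = 3.96×10^5 N/C.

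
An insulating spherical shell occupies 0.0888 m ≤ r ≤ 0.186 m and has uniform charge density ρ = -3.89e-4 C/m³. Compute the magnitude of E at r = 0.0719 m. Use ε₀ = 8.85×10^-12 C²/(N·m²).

E = 0 (no enclosed charge)

Use a concentric Gaussian sphere at r = 0.0719 m (r < 0.0888 m, inside the empty cavity).
No charge is enclosed, so by Gauss's law E·4πr² = 0 ⇒ E = 0.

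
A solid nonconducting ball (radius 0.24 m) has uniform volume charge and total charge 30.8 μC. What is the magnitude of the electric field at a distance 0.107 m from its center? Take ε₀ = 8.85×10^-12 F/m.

Take a concentric spherical Gaussian surface of radius r = 0.107 m (r < R).
For a uniform sphere the enclosed fraction is (r/R)³, so Q_enc = (30.8 μC)(0.107/0.24)³ = 2.729×10^-6 C.
Applying ∮E·dA = Q_enc/ε₀ with Φ = E(4πr²):
E = |Q_enc|/(4πε₀r²) = (2.729×10^-6)/(4π·8.85×10^-12·(0.107)²) = 2.14e6 N/C.

2.14×10^6 N/C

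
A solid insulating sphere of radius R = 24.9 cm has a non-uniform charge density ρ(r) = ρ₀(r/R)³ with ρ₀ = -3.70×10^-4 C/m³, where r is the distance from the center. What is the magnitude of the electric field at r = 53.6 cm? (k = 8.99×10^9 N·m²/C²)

|E| = 3.74×10^5 N/C

Take a concentric spherical Gaussian surface of radius r = 53.6 cm (r > R, all charge enclosed).
Q_enc = 4π ∫₀^R ρ₀(r'/R)^3 r'² dr' = 4πρ₀R³/6 = -1.196×10^-5 C.
Gauss's law: E·4πr² = Q_enc/ε₀.
E = k|Q_enc|/r² = (8.99×10^9)(1.196×10^-5)/(0.536)² = 3.74×10^5 N/C.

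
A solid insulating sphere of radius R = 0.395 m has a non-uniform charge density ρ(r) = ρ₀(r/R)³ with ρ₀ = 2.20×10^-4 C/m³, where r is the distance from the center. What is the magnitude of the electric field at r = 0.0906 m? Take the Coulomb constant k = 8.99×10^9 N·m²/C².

Symmetry ⇒ E = E(r) r̂. Gaussian sphere of radius r = 0.0906 m (r < R).
Q_enc = ∫₀^r ρ(r')·4πr'² dr' = (4πρ₀/R³) ∫₀^r r'^5 dr' = 4πρ₀ r^6/(6·R³) = 4.135×10^-9 C.
Gauss's law: E·4πr² = Q_enc/ε₀.
E = k|Q_enc|/r² = (8.99×10^9)(4.135×10^-9)/(0.0906)² = 4.53×10^3 N/C.

|E| ≈ 4.53e3 N/C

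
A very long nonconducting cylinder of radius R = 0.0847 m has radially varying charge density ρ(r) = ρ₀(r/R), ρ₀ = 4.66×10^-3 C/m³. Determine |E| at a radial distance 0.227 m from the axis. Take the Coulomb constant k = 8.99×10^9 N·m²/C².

Choose a coaxial cylinder of radius r = 0.227 m (arbitrary length L) as the Gaussian surface (r > R, full charge per length enclosed).
λ_enc = 2π ∫₀^R ρ₀(r'/R)^1 r' dr' = 2πρ₀R²/3 = 7.002×10^-5 C/m.
Applying ∮E·dA = Q_enc/ε₀ with the end caps contributing no flux:
E = 2k|λ_enc|/r = 2(8.99×10^9)(7.002×10^-5)/(0.227) = 5.55×10^6 N/C.

5.55×10^6 N/C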